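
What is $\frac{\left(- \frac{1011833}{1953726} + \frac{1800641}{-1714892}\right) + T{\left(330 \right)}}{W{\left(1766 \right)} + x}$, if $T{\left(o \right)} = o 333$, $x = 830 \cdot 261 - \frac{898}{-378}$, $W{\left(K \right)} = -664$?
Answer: $\frac{158869343530122309}{312232629126025732} \approx 0.50882$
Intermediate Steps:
$x = \frac{40943519}{189}$ ($x = 216630 - - \frac{449}{189} = 216630 + \frac{449}{189} = \frac{40943519}{189} \approx 2.1663 \cdot 10^{5}$)
$T{\left(o \right)} = 333 o$
$\frac{\left(- \frac{1011833}{1953726} + \frac{1800641}{-1714892}\right) + T{\left(330 \right)}}{W{\left(1766 \right)} + x} = \frac{\left(- \frac{1011833}{1953726} + \frac{1800641}{-1714892}\right) + 333 \cdot 330}{-664 + \frac{40943519}{189}} = \frac{\left(\left(-1011833\right) \frac{1}{1953726} + 1800641 \left(- \frac{1}{1714892}\right)\right) + 109890}{\frac{40818023}{189}} = \left(\left(- \frac{1011833}{1953726} - \frac{1800641}{1714892}\right) + 109890\right) \frac{189}{40818023} = \left(- \frac{2626571727701}{1675214543796} + 109890\right) \frac{189}{40818023} = \frac{184086699646014739}{1675214543796} \cdot \frac{189}{40818023} = \frac{158869343530122309}{312232629126025732}$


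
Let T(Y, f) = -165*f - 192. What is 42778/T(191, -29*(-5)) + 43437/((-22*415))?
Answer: -1438133269/220188210 ≈ -6.5314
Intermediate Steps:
T(Y, f) = -192 - 165*f
42778/T(191, -29*(-5)) + 43437/((-22*415)) = 42778/(-192 - (-4785)*(-5)) + 43437/((-22*415)) = 42778/(-192 - 165*145) + 43437/(-9130) = 42778/(-192 - 23925) + 43437*(-1/9130) = 42778/(-24117) - 43437/9130 = 42778*(-1/24117) - 43437/9130 = -42778/24117 - 43437/9130 = -1438133269/220188210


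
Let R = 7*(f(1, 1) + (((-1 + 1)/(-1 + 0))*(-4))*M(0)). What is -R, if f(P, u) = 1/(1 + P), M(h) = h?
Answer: -7/2 ≈ -3.5000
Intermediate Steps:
R = 7/2 (R = 7*(1/(1 + 1) + (((-1 + 1)/(-1 + 0))*(-4))*0) = 7*(1/2 + ((0/(-1))*(-4))*0) = 7*(½ + ((0*(-1))*(-4))*0) = 7*(½ + (0*(-4))*0) = 7*(½ + 0*0) = 7*(½ + 0) = 7*(½) = 7/2 ≈ 3.5000)
-R = -1*7/2 = -7/2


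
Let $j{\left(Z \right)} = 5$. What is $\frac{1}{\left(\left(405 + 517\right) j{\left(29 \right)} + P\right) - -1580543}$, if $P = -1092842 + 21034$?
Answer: $\frac{1}{513345} \approx 1.948 \cdot 10^{-6}$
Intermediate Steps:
$P = -1071808$
$\frac{1}{\left(\left(405 + 517\right) j{\left(29 \right)} + P\right) - -1580543} = \frac{1}{\left(\left(405 + 517\right) 5 - 1071808\right) - -1580543} = \frac{1}{\left(922 \cdot 5 - 1071808\right) + 1580543} = \frac{1}{\left(4610 - 1071808\right) + 1580543} = \frac{1}{-1067198 + 1580543} = \frac{1}{513345}$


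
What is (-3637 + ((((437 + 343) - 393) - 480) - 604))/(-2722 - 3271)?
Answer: 4334/5993 ≈ 0.72318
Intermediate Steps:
(-3637 + ((((437 + 343) - 393) - 480) - 604))/(-2722 - 3271) = (-3637 + (((780 - 393) - 480) - 604))/(-5993) = (-3637 + ((387 - 480) - 604))*(-1/5993) = (-3637 + (-93 - 604))*(-1/5993) = (-3637 - 697)*(-1/5993) = -4334*(-1/5993) = 4334/5993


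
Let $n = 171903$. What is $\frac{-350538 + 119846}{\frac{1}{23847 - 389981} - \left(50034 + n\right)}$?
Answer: $\frac{7678562248}{7387152869} \approx 1.0394$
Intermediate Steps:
$\frac{-350538 + 119846}{\frac{1}{23847 - 389981} - \left(50034 + n\right)} = \frac{-350538 + 119846}{\frac{1}{23847 - 389981} - 221937} = - \frac{230692}{\frac{1}{-366134} - 221937} = - \frac{230692}{- \frac{1}{366134} - 221937} = - \frac{230692}{- \frac{81258681559}{366134}} = \left(-230692\right) \left(- \frac{366134}{81258681559}\right) = \frac{7678562248}{7387152869}$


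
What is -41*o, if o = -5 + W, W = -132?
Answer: 5617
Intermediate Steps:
o = -137 (o = -5 - 132 = -137)
-41*o = -41*(-137) = 5617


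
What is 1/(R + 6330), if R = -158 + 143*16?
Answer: 1/8460 ≈ 0.00011820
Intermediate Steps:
R = 2130 (R = -158 + 2288 = 2130)
1/(R + 6330) = 1/(2130 + 6330) = 1/8460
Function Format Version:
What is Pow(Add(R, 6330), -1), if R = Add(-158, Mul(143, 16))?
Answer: Rational(1, 8460) ≈ 0.00011820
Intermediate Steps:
R = 2130 (R = Add(-158, 2288) = 2130)
Pow(Add(R, 6330), -1) = Pow(Add(2130, 6330), -1) = Pow(8460, -1) = Rational(1, 8460)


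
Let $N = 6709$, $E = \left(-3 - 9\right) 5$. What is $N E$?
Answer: $-402540$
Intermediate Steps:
$E = -60$ ($E = \left(-12\right) 5 = -60$)
$N E = 6709 \left(-60\right) = -402540$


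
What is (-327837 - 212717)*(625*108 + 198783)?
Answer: -143940340782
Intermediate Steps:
(-327837 - 212717)*(625*108 + 198783) = -540554*(67500 + 198783) = -540554*266283 = -143940340782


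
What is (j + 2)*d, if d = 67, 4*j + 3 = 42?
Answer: 3149/4 ≈ 787.25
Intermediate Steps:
j = 39/4 (j = -¾ + (¼)*42 = -¾ + 21/2 = 39/4 ≈ 9.7500)
(j + 2)*d = (39/4 + 2)*67 = (47/4)*67 = 3149/4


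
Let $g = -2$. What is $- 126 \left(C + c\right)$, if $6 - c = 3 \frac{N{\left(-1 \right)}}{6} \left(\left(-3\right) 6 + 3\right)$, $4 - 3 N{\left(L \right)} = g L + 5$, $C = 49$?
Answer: $-5985$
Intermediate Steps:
$N{\left(L \right)} = - \frac{1}{3} + \frac{2 L}{3}$ ($N{\left(L \right)} = \frac{4}{3} - \frac{- 2 L + 5}{3} = \frac{4}{3} - \frac{5 - 2 L}{3} = \frac{4}{3} + \left(- \frac{5}{3} + \frac{2 L}{3}\right) = - \frac{1}{3} + \frac{2 L}{3}$)
$c = - \frac{3}{2}$ ($c = 6 - 3 \frac{- \frac{1}{3} + \frac{2}{3} \left(-1\right)}{6} \left(\left(-3\right) 6 + 3\right) = 6 - 3 \left(- \frac{1}{3} - \frac{2}{3}\right) \frac{1}{6} \left(-18 + 3\right) = 6 - 3 \left(\left(-1\right) \frac{1}{6}\right) \left(-15\right) = 6 - 3 \left(- \frac{1}{6}\right) \left(-15\right) = 6 - \left(- \frac{1}{2}\right) \left(-15\right) = 6 - \frac{15}{2} = - \frac{3}{2} \approx -1.5$)
$- 126 \left(C + c\right) = - 126 \left(49 - \frac{3}{2}\right) = \left(-126\right) \frac{95}{2} = -5985$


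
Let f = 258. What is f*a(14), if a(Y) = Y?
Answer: 3612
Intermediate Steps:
f*a(14) = 258*14 = 3612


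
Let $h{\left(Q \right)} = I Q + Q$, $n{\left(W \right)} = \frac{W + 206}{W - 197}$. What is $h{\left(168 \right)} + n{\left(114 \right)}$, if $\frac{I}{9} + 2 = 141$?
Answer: $\frac{17457568}{83} \approx 2.1033 \cdot 10^{5}$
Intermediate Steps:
$I = 1251$ ($I = -18 + 9 \cdot 141 = -18 + 1269 = 1251$)
$n{\left(W \right)} = \frac{206 + W}{-197 + W}$
$h{\left(Q \right)} = 1252 Q$ ($h{\left(Q \right)} = 1251 Q + Q = 1252 Q$)
$h{\left(168 \right)} + n{\left(114 \right)} = 1252 \cdot 168 + \frac{206 + 114}{-197 + 114} = 210336 + \frac{1}{-83} \cdot 320 = 210336 - \frac{320}{83} = \frac{17457568}{83}$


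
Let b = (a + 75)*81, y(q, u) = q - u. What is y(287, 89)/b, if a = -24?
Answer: 22/459 ≈ 0.047930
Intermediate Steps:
b = 4131 (b = (-24 + 75)*81 = 51*81 = 4131)
y(287, 89)/b = (287 - 1*89)/4131 = (287 - 89)*(1/4131) = 198*(1/4131) = 22/459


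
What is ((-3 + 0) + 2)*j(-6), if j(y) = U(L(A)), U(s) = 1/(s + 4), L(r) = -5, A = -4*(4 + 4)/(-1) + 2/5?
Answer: 1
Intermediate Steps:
A = 162/5 (A = -4*8*(-1) + 2*(⅕) = -32*(-1) + ⅖ = 32 + ⅖ = 162/5 ≈ 32.400)
U(s) = 1/(4 + s)
j(y) = -1 (j(y) = 1/(4 - 5) = 1/(-1) = -1)
((-3 + 0) + 2)*j(-6) = ((-3 + 0) + 2)*(-1) = (-3 + 2)*(-1) = -1*(-1) = 1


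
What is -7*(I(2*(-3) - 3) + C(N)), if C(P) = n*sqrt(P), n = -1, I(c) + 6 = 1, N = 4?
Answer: 49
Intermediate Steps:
I(c) = -5 (I(c) = -6 + 1 = -5)
C(P) = -sqrt(P)
-7*(I(2*(-3) - 3) + C(N)) = -7*(-5 - sqrt(4)) = -7*(-5 - 1*2) = -7*(-5 - 2) = -7*(-7) = 49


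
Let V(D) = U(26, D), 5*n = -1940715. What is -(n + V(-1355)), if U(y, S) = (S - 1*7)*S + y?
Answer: -1457393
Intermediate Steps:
n = -388143 (n = (⅕)*(-1940715) = -388143)
U(y, S) = y + S*(-7 + S) (U(y, S) = (S - 7)*S + y = (-7 + S)*S + y = S*(-7 + S) + y = y + S*(-7 + S))
V(D) = 26 + D² - 7*D
-(n + V(-1355)) = -(-388143 + (26 + (-1355)² - 7*(-1355))) = -(-388143 + (26 + 1836025 + 9485)) = -(-388143 + 1845536) = -1*1457393 = -1457393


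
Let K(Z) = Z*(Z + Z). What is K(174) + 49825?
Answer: 110377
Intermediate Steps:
K(Z) = 2*Z**2 (K(Z) = Z*(2*Z) = 2*Z**2)
K(174) + 49825 = 2*174**2 + 49825 = 2*30276 + 49825 = 60552 + 49825 = 110377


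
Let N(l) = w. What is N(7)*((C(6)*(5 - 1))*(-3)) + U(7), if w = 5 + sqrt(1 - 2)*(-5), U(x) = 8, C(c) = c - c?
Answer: 8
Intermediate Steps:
C(c) = 0
w = 5 - 5*I (w = 5 + sqrt(-1)*(-5) = 5 + I*(-5) = 5 - 5*I ≈ 5.0 - 5.0*I)
N(l) = 5 - 5*I
N(7)*((C(6)*(5 - 1))*(-3)) + U(7) = (5 - 5*I)*((0*(5 - 1))*(-3)) + 8 = (5 - 5*I)*((0*4)*(-3)) + 8 = (5 - 5*I)*(0*(-3)) + 8 = (5 - 5*I)*0 + 8 = 0 + 8 = 8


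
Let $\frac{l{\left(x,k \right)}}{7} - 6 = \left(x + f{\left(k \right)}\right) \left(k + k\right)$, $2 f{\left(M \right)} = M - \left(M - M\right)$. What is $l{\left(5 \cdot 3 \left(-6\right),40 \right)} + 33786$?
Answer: $-5372$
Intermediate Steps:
$f{\left(M \right)} = \frac{M}{2}$ ($f{\left(M \right)} = \frac{M - \left(M - M\right)}{2} = \frac{M - 0}{2} = \frac{M + 0}{2} = \frac{M}{2}$)
$l{\left(x,k \right)} = 42 + 14 k \left(x + \frac{k}{2}\right)$ ($l{\left(x,k \right)} = 42 + 7 \left(x + \frac{k}{2}\right) \left(k + k\right) = 42 + 7 \left(x + \frac{k}{2}\right) 2 k = 42 + 7 \cdot 2 k \left(x + \frac{k}{2}\right) = 42 + 14 k \left(x + \frac{k}{2}\right)$)
$l{\left(5 \cdot 3 \left(-6\right),40 \right)} + 33786 = \left(42 + 7 \cdot 40^{2} + 14 \cdot 40 \cdot 5 \cdot 3 \left(-6\right)\right) + 33786 = \left(42 + 7 \cdot 1600 + 14 \cdot 40 \cdot 15 \left(-6\right)\right) + 33786 = \left(42 + 11200 + 14 \cdot 40 \left(-90\right)\right) + 33786 = \left(42 + 11200 - 50400\right) + 33786 = -39158 + 33786 = -5372$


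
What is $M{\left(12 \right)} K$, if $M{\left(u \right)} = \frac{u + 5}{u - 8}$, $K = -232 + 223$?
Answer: $- \frac{153}{4} \approx -38.25$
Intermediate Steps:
$K = -9$
$M{\left(u \right)} = \frac{5 + u}{-8 + u}$
$M{\left(12 \right)} K = \frac{5 + 12}{-8 + 12} \left(-9\right) = \frac{1}{4} \cdot 17 \left(-9\right) = \frac{17}{4} \left(-9\right) = - \frac{153}{4}$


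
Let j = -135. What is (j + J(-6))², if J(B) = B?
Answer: 19881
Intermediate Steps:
(j + J(-6))² = (-135 - 6)² = (-141)² = 19881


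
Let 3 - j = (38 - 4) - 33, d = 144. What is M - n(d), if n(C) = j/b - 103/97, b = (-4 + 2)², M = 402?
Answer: 78097/194 ≈ 402.56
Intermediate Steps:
j = 2 (j = 3 - ((38 - 4) - 33) = 3 - (34 - 33) = 3 - 1*1 = 3 - 1 = 2)
b = 4 (b = (-2)² = 4)
n(C) = -109/194 (n(C) = 2/4 - 103/97 = 2*(¼) - 103*1/97 = ½ - 103/97 = -109/194)
M - n(d) = 402 - 1*(-109/194) = 402 + 109/194 = 78097/194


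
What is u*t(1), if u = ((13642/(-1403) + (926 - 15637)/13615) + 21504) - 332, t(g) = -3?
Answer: -1212653660931/19101845 ≈ -63484.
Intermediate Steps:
u = 404217886977/19101845 (u = ((13642*(-1/1403) - 14711*1/13615) + 21504) - 332 = ((-13642/1403 - 14711/13615) + 21504) - 332 = (-206375363/19101845 + 21504) - 332 = 410559699517/19101845 - 332 = 404217886977/19101845 ≈ 21161.)
u*t(1) = (404217886977/19101845)*(-3) = -1212653660931/19101845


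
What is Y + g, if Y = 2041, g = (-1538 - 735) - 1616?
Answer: -1848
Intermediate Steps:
g = -3889 (g = -2273 - 1616 = -3889)
Y + g = 2041 - 3889 = -1848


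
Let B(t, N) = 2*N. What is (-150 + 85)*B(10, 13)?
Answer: -1690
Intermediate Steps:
(-150 + 85)*B(10, 13) = (-150 + 85)*(2*13) = -65*26 = -1690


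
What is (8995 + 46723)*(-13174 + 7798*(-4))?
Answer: -2471984788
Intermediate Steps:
(8995 + 46723)*(-13174 + 7798*(-4)) = 55718*(-13174 - 31192) = 55718*(-44366) = -2471984788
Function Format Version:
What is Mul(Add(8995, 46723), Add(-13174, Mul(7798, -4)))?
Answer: -2471984788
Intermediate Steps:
Mul(Add(8995, 46723), Add(-13174, Mul(7798, -4))) = Mul(55718, Add(-13174, -31192)) = Mul(55718, -44366) = -2471984788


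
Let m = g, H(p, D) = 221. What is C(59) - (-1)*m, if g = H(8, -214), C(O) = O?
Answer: 280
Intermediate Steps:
g = 221
m = 221
C(59) - (-1)*m = 59 - (-1)*221 = 59 - 1*(-221) = 59 + 221 = 280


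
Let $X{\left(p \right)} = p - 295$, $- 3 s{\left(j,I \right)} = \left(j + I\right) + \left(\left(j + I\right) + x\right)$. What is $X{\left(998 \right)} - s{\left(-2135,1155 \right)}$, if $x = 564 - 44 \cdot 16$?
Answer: $3$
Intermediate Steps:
$x = -140$ ($x = 564 - 704 = -140$)
$s{\left(j,I \right)} = \frac{140}{3} - \frac{2 I}{3} - \frac{2 j}{3}$ ($s{\left(j,I \right)} = - \frac{\left(j + I\right) - \left(140 - I - j\right)}{3} = - \frac{\left(I + j\right) - \left(140 - I - j\right)}{3} = - \frac{\left(I + j\right) + \left(-140 + I + j\right)}{3} = - \frac{-140 + 2 I + 2 j}{3} = \frac{140}{3} - \frac{2 I}{3} - \frac{2 j}{3}$)
$X{\left(p \right)} = -295 + p$ ($X{\left(p \right)} = p - 295 = -295 + p$)
$X{\left(998 \right)} - s{\left(-2135,1155 \right)} = \left(-295 + 998\right) - \left(\frac{140}{3} - 770 - - \frac{4270}{3}\right) = 703 - \left(\frac{140}{3} - 770 + \frac{4270}{3}\right) = 703 - 700 = 3$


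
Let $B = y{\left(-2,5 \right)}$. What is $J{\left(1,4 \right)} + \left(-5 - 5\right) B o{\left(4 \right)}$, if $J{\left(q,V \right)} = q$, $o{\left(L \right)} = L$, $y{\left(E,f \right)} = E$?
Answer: $81$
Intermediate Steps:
$B = -2$
$J{\left(1,4 \right)} + \left(-5 - 5\right) B o{\left(4 \right)} = 1 + \left(-5 - 5\right) \left(-2\right) 4 = 1 + \left(-10\right) \left(-2\right) 4 = 1 + 20 \cdot 4 = 1 + 80 = 81$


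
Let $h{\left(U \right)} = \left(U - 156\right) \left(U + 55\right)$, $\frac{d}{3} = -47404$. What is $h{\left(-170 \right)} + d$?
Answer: $-104722$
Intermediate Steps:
$d = -142212$ ($d = 3 \left(-47404\right) = -142212$)
$h{\left(U \right)} = \left(-156 + U\right) \left(55 + U\right)$
$h{\left(-170 \right)} + d = \left(-8580 + \left(-170\right)^{2} - -17170\right) - 142212 = \left(-8580 + 28900 + 17170\right) - 142212 = 37490 - 142212 = -104722$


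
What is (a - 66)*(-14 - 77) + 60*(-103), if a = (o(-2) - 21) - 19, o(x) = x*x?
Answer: 3102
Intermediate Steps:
o(x) = x²
a = -36 (a = ((-2)² - 21) - 19 = (4 - 21) - 19 = -17 - 19 = -36)
(a - 66)*(-14 - 77) + 60*(-103) = (-36 - 66)*(-14 - 77) + 60*(-103) = -102*(-91) - 6180 = 9282 - 6180 = 3102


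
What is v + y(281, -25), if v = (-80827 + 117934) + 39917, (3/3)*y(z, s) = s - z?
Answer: 76718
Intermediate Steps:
y(z, s) = s - z
v = 77024 (v = 37107 + 39917 = 77024)
v + y(281, -25) = 77024 + (-25 - 1*281) = 77024 + (-25 - 281) = 77024 - 306 = 76718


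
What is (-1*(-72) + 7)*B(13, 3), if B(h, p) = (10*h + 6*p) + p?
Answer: 11929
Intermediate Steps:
B(h, p) = 7*p + 10*h (B(h, p) = (6*p + 10*h) + p = 7*p + 10*h)
(-1*(-72) + 7)*B(13, 3) = (-1*(-72) + 7)*(7*3 + 10*13) = (72 + 7)*(21 + 130) = 79*151 = 11929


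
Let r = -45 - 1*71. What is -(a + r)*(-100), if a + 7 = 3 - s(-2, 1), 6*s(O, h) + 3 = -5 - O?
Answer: -11900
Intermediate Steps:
s(O, h) = -4/3 - O/6 (s(O, h) = -1/2 + (-5 - O)/6 = -1/2 + (-5/6 - O/6) = -4/3 - O/6)
r = -116 (r = -45 - 71 = -116)
a = -3 (a = -7 + (3 - (-4/3 - 1/6*(-2))) = -7 + (3 - (-4/3 + 1/3)) = -7 + (3 - 1*(-1)) = -7 + (3 + 1) = -7 + 4 = -3)
-(a + r)*(-100) = -(-3 - 116)*(-100) = -(-119)*(-100) = -1*11900 = -11900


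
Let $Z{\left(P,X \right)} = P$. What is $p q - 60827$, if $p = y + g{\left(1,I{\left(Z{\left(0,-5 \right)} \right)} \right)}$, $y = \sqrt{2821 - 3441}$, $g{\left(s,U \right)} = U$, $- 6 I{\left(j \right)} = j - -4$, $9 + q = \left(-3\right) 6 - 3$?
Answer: $-60807 - 60 i \sqrt{155} \approx -60807.0 - 746.99 i$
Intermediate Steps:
$q = -30$ ($q = -9 - 21 = -30$)
$I{\left(j \right)} = - \frac{2}{3} - \frac{j}{6}$ ($I{\left(j \right)} = - \frac{j - -4}{6} = - \frac{j + 4}{6} = - \frac{4 + j}{6} = - \frac{2}{3} - \frac{j}{6}$)
$y = 2 i \sqrt{155}$ ($y = \sqrt{-620} = 2 i \sqrt{155} \approx 24.9 i$)
$p = - \frac{2}{3} + 2 i \sqrt{155}$ ($p = 2 i \sqrt{155} - \frac{2}{3} = - \frac{2}{3} + 2 i \sqrt{155} \approx -0.66667 + 24.9 i$)
$p q - 60827 = \left(- \frac{2}{3} + 2 i \sqrt{155}\right) \left(-30\right) - 60827 = \left(20 - 60 i \sqrt{155}\right) - 60827 = -60807 - 60 i \sqrt{155}$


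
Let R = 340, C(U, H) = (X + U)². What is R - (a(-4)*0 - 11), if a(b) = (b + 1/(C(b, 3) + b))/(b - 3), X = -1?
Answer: 351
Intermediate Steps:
C(U, H) = (-1 + U)²
a(b) = (b + 1/(b + (-1 + b)²))/(-3 + b) (a(b) = (b + 1/((-1 + b)² + b))/(b - 3) = (b + 1/(b + (-1 + b)²))/(-3 + b))
R - (a(-4)*0 - 11) = 340 - (((1 - 4 + (-4)³ - 1*(-4)²)/(-3 + (-4)³ - 4*(-4)² + 4*(-4)))*0 - 11) = 340 - (((1 - 4 - 64 - 1*16)/(-3 - 64 - 4*16 - 16))*0 - 11) = 340 - (((1 - 4 - 64 - 16)/(-3 - 64 - 64 - 16))*0 - 11) = 340 - ((-83/(-147))*0 - 11) = 340 - (-1/147*(-83)*0 - 11) = 340 - ((83/147)*0 - 11) = 340 - (0 - 11) = 340 - 1*(-11) = 340 + 11 = 351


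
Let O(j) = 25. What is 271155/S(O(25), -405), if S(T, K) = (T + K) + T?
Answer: -54231/71 ≈ -763.82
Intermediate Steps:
S(T, K) = K + 2*T (S(T, K) = (K + T) + T = K + 2*T)
271155/S(O(25), -405) = 271155/(-405 + 2*25) = 271155/(-405 + 50) = 271155/(-355) = 271155*(-1/355) = -54231/71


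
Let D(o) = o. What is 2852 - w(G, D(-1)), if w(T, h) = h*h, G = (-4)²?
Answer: 2851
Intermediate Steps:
G = 16
w(T, h) = h²
2852 - w(G, D(-1)) = 2852 - 1*(-1)² = 2852 - 1*1 = 2852 - 1 = 2851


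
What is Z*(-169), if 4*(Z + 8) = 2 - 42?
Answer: 3042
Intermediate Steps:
Z = -18 (Z = -8 + (2 - 42)/4 = -8 + (1/4)*(-40) = -8 - 10 = -18)
Z*(-169) = -18*(-169) = 3042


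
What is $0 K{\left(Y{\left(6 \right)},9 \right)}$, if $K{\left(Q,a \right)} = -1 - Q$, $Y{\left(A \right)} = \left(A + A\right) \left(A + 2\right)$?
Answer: $0$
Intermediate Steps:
$Y{\left(A \right)} = 2 A \left(2 + A\right)$
$0 K{\left(Y{\left(6 \right)},9 \right)} = 0 \left(-1 - 2 \cdot 6 \left(2 + 6\right)\right) = 0 \left(-1 - 2 \cdot 6 \cdot 8\right) = 0 \left(-1 - 96\right) = 0 \left(-97\right) = 0$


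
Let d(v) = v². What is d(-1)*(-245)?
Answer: -245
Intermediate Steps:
d(-1)*(-245) = (-1)²*(-245) = 1*(-245) = -245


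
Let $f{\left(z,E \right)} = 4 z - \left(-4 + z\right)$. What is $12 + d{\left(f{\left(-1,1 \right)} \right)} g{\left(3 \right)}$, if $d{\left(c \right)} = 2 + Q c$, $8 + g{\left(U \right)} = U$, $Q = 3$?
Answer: $-13$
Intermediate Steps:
$g{\left(U \right)} = -8 + U$
$f{\left(z,E \right)} = 4 + 3 z$
$d{\left(c \right)} = 2 + 3 c$
$12 + d{\left(f{\left(-1,1 \right)} \right)} g{\left(3 \right)} = 12 + \left(2 + 3 \left(4 + 3 \left(-1\right)\right)\right) \left(-8 + 3\right) = 12 + \left(2 + 3 \left(4 - 3\right)\right) \left(-5\right) = 12 + \left(2 + 3 \cdot 1\right) \left(-5\right) = 12 + \left(2 + 3\right) \left(-5\right) = 12 + 5 \left(-5\right) = 12 - 25 = -13$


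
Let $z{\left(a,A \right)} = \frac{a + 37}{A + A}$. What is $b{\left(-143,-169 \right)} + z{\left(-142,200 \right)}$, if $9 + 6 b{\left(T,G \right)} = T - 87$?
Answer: $- \frac{9623}{240} \approx -40.096$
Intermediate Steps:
$z{\left(a,A \right)} = \frac{37 + a}{2 A}$
$b{\left(T,G \right)} = -16 + \frac{T}{6}$ ($b{\left(T,G \right)} = - \frac{3}{2} + \frac{T - 87}{6} = - \frac{3}{2} + \frac{-87 + T}{6} = - \frac{3}{2} + \left(- \frac{29}{2} + \frac{T}{6}\right) = -16 + \frac{T}{6}$)
$b{\left(-143,-169 \right)} + z{\left(-142,200 \right)} = \left(-16 + \frac{1}{6} \left(-143\right)\right) + \frac{37 - 142}{2 \cdot 200} = \left(-16 - \frac{143}{6}\right) + \frac{1}{2} \cdot \frac{1}{200} \left(-105\right) = - \frac{239}{6} - \frac{21}{80} = - \frac{9623}{240}$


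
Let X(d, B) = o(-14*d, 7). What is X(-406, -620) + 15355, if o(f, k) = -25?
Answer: 15330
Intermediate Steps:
X(d, B) = -25
X(-406, -620) + 15355 = -25 + 15355 = 15330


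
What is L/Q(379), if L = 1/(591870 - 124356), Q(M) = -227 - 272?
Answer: -1/233289486 ≈ -4.2865e-9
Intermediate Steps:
Q(M) = -499
L = 1/467514 ≈ 2.1390e-6
L/Q(379) = (1/467514)/(-499) = (1/467514)*(-1/499) = -1/233289486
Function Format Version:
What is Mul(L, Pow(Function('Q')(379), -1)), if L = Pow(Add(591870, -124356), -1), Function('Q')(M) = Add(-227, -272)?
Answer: Rational(-1, 233289486) ≈ -4.2865e-9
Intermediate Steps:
Function('Q')(M) = -499
L = Rational(1, 467514) (L = Pow(467514, -1) = Rational(1, 467514) ≈ 2.1390e-6)
Mul(L, Pow(Function('Q')(379), -1)) = Mul(Rational(1, 467514), Pow(-499, -1)) = Mul(Rational(1, 467514), Rational(-1, 499)) = Rational(-1, 233289486)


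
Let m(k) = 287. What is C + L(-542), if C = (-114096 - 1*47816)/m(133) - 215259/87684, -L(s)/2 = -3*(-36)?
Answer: -6564859223/8388436 ≈ -782.61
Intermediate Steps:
L(s) = -216 (L(s) = -(-6)*(-36) = -2*108 = -216)
C = -4752957047/8388436 (C = (-114096 - 1*47816)/287 - 215259/87684 = (-114096 - 47816)*(1/287) - 215259*1/87684 = -161912*1/287 - 71753/29228 = -161912/287 - 71753/29228 = -4752957047/8388436 ≈ -566.61)
C + L(-542) = -4752957047/8388436 - 216 = -6564859223/8388436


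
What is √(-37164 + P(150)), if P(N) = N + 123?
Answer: 3*I*√4099 ≈ 192.07*I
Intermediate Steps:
P(N) = 123 + N
√(-37164 + P(150)) = √(-37164 + (123 + 150)) = √(-37164 + 273) = √(-36891) = 3*I*√4099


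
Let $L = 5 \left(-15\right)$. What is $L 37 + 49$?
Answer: $-2726$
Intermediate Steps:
$L = -75$
$L 37 + 49 = \left(-75\right) 37 + 49 = -2775 + 49 = -2726$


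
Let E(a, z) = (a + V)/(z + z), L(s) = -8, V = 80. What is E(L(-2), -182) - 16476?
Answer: -1499334/91 ≈ -16476.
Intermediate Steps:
E(a, z) = (80 + a)/(2*z) (E(a, z) = (a + 80)/(z + z) = (80 + a)/((2*z)) = (80 + a)*(1/(2*z)) = (80 + a)/(2*z))
E(L(-2), -182) - 16476 = (½)*(80 - 8)/(-182) - 16476 = (½)*(-1/182)*72 - 16476 = -18/91 - 16476 = -1499334/91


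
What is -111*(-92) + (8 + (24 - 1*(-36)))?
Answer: 10280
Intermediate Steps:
-111*(-92) + (8 + (24 - 1*(-36))) = 10212 + (8 + (24 + 36)) = 10212 + (8 + 60) = 10212 + 68 = 10280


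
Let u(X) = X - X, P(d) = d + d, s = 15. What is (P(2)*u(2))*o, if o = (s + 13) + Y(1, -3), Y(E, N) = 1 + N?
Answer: 0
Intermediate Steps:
P(d) = 2*d
o = 26 (o = (15 + 13) + (1 - 3) = 28 - 2 = 26)
u(X) = 0
(P(2)*u(2))*o = ((2*2)*0)*26 = (4*0)*26 = 0*26 = 0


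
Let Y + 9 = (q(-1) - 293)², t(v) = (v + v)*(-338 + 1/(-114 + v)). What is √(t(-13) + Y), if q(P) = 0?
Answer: √1526258314/127 ≈ 307.62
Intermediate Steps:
t(v) = 2*v*(-338 + 1/(-114 + v)) (t(v) = (2*v)*(-338 + 1/(-114 + v)) = 2*v*(-338 + 1/(-114 + v)))
Y = 85840 (Y = -9 + (0 - 293)² = -9 + (-293)² = -9 + 85849 = 85840)
√(t(-13) + Y) = √(2*(-13)*(38533 - 338*(-13))/(-114 - 13) + 85840) = √(2*(-13)*(38533 + 4394)/(-127) + 85840) = √(2*(-13)*(-1/127)*42927 + 85840) = √(1116102/127 + 85840) = √(12017782/127) = √1526258314/127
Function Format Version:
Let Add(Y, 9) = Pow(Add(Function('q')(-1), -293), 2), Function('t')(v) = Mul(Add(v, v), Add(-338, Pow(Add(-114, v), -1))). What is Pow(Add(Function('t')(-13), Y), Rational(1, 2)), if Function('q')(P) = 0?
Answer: Mul(Rational(1, 127), Pow(1526258314, Rational(1, 2))) ≈ 307.62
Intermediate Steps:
Function('t')(v) = Mul(2, v, Add(-338, Pow(Add(-114, v), -1))) (Function('t')(v) = Mul(Mul(2, v), Add(-338, Pow(Add(-114, v), -1))) = Mul(2, v, Add(-338, Pow(Add(-114, v), -1))))
Y = 85840 (Y = Add(-9, Pow(Add(0, -293), 2)) = Add(-9, Pow(-293, 2)) = Add(-9, 85849) = 85840)
Pow(Add(Function('t')(-13), Y), Rational(1, 2)) = Pow(Add(Mul(2, -13, Pow(Add(-114, -13), -1), Add(38533, Mul(-338, -13))), 85840), Rational(1, 2)) = Pow(Add(Mul(2, -13, Pow(-127, -1), Add(38533, 4394)), 85840), Rational(1, 2)) = Pow(Add(Mul(2, -13, Rational(-1, 127), 42927), 85840), Rational(1, 2)) = Pow(Add(Rational(1116102, 127), 85840), Rational(1, 2)) = Pow(Rational(12017782, 127), Rational(1, 2)) = Mul(Rational(1, 127), Pow(1526258314, Rational(1, 2)))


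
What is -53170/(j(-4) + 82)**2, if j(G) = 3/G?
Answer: -13088/1625 ≈ -8.0542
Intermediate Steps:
-53170/(j(-4) + 82)**2 = -53170/(3/(-4) + 82)**2 = -53170/(3*(-1/4) + 82)**2 = -53170/(-3/4 + 82)**2 = -53170/((325/4)**2) = -53170/105625/16 = -53170*16/105625 = -13088/1625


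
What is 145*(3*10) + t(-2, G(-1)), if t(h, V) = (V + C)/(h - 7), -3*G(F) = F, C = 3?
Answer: 117440/27 ≈ 4349.6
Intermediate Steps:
G(F) = -F/3
t(h, V) = (3 + V)/(-7 + h) (t(h, V) = (V + 3)/(h - 7) = (3 + V)/(-7 + h))
145*(3*10) + t(-2, G(-1)) = 145*(3*10) + (3 - ⅓*(-1))/(-7 - 2) = 145*30 + (3 + ⅓)/(-9) = 4350 - ⅑*10/3 = 4350 - 10/27 = 117440/27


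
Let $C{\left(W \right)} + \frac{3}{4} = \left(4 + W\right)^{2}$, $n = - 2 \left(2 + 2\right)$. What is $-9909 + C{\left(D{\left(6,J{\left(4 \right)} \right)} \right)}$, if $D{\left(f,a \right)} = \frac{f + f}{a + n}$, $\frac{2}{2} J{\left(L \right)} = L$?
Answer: $- \frac{39635}{4} \approx -9908.8$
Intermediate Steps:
$n = -8$ ($n = \left(-2\right) 4 = -8$)
$J{\left(L \right)} = L$
$D{\left(f,a \right)} = \frac{2 f}{-8 + a}$ ($D{\left(f,a \right)} = \frac{f + f}{a - 8} = \frac{2 f}{-8 + a}$)
$C{\left(W \right)} = - \frac{3}{4} + \left(4 + W\right)^{2}$
$-9909 + C{\left(D{\left(6,J{\left(4 \right)} \right)} \right)} = -9909 - \left(\frac{3}{4} - \left(4 + 2 \cdot 6 \frac{1}{-8 + 4}\right)^{2}\right) = -9909 - \left(\frac{3}{4} - \left(4 + 2 \cdot 6 \frac{1}{-4}\right)^{2}\right) = -9909 - \left(\frac{3}{4} - \left(4 + 2 \cdot 6 \left(- \frac{1}{4}\right)\right)^{2}\right) = -9909 - \left(\frac{3}{4} - \left(4 - 3\right)^{2}\right) = -9909 - \left(\frac{3}{4} - 1^{2}\right) = -9909 + \left(- \frac{3}{4} + 1\right) = -9909 + \frac{1}{4} = - \frac{39635}{4}$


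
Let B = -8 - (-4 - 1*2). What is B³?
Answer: -8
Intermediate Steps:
B = -2 (B = -8 - (-4 - 2) = -8 - 1*(-6) = -8 + 6 = -2)
B³ = (-2)³ = -8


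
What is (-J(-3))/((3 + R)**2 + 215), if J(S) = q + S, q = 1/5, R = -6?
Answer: 1/80 ≈ 0.012500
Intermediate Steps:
q = 1/5 ≈ 0.20000
J(S) = 1/5 + S
(-J(-3))/((3 + R)**2 + 215) = (-(1/5 - 3))/((3 - 6)**2 + 215) = (-1*(-14/5))/((-3)**2 + 215) = 14/(5*(9 + 215)) = (14/5)/224 = (14/5)*(1/224) = 1/80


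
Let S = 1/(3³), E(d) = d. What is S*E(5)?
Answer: 5/27 ≈ 0.18519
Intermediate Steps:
S = 1/27 ≈ 0.037037
S*E(5) = (1/27)*5 = 5/27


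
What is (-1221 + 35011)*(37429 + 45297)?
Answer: 2795311540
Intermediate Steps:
(-1221 + 35011)*(37429 + 45297) = 33790*82726 = 2795311540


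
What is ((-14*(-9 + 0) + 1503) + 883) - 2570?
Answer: -58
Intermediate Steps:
((-14*(-9 + 0) + 1503) + 883) - 2570 = ((-14*(-9) + 1503) + 883) - 2570 = ((126 + 1503) + 883) - 2570 = (1629 + 883) - 2570 = 2512 - 2570 = -58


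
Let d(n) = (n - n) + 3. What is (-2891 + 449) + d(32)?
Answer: -2439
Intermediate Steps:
d(n) = 3 (d(n) = 0 + 3 = 3)
(-2891 + 449) + d(32) = (-2891 + 449) + 3 = -2442 + 3 = -2439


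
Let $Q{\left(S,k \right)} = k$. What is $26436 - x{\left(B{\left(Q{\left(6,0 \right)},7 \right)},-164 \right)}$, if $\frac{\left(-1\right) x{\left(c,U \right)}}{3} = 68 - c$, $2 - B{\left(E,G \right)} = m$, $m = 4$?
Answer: $26646$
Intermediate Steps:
$B{\left(E,G \right)} = -2$ ($B{\left(E,G \right)} = 2 - 4 = -2$)
$x{\left(c,U \right)} = -204 + 3 c$ ($x{\left(c,U \right)} = - 3 \left(68 - c\right) = -204 + 3 c$)
$26436 - x{\left(B{\left(Q{\left(6,0 \right)},7 \right)},-164 \right)} = 26436 - \left(-204 + 3 \left(-2\right)\right) = 26436 - \left(-204 - 6\right) = 26436 - -210 = 26436 + 210 = 26646$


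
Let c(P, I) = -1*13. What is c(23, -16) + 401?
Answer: 388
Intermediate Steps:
c(P, I) = -13
c(23, -16) + 401 = -13 + 401 = 388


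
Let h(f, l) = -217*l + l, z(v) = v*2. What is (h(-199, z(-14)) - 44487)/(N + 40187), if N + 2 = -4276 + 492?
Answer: -38439/36401 ≈ -1.0560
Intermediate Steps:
N = -3786 (N = -2 + (-4276 + 492) = -2 - 3784 = -3786)
z(v) = 2*v
h(f, l) = -216*l
(h(-199, z(-14)) - 44487)/(N + 40187) = (-432*(-14) - 44487)/(-3786 + 40187) = (-216*(-28) - 44487)/36401 = (6048 - 44487)*(1/36401) = -38439*1/36401 = -38439/36401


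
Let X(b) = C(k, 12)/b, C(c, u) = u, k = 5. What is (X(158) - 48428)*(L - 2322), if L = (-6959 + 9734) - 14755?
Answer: 54716677412/79 ≈ 6.9262e+8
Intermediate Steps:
L = -11980 (L = 2775 - 14755 = -11980)
X(b) = 12/b
(X(158) - 48428)*(L - 2322) = (12/158 - 48428)*(-11980 - 2322) = (12*(1/158) - 48428)*(-14302) = (6/79 - 48428)*(-14302) = -3825806/79*(-14302) = 54716677412/79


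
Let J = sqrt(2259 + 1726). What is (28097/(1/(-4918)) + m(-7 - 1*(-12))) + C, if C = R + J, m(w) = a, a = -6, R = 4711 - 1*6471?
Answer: -138182812 + sqrt(3985) ≈ -1.3818e+8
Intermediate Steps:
J = sqrt(3985) ≈ 63.127
R = -1760 (R = 4711 - 6471 = -1760)
m(w) = -6
C = -1760 + sqrt(3985) ≈ -1696.9
(28097/(1/(-4918)) + m(-7 - 1*(-12))) + C = (28097/(1/(-4918)) - 6) + (-1760 + sqrt(3985)) = (28097/(-1/4918) - 6) + (-1760 + sqrt(3985)) = (28097*(-4918) - 6) + (-1760 + sqrt(3985)) = (-138181046 - 6) + (-1760 + sqrt(3985)) = -138181052 + (-1760 + sqrt(3985)) = -138182812 + sqrt(3985)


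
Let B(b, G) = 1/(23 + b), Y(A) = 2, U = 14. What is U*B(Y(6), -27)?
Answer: 14/25 ≈ 0.56000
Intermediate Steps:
U*B(Y(6), -27) = 14/(23 + 2) = 14/25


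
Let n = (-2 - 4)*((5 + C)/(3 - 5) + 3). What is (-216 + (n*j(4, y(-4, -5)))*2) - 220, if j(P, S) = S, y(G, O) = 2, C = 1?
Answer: -436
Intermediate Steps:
n = 0 (n = (-2 - 4)*((5 + 1)/(3 - 5) + 3) = -6*(6/(-2) + 3) = -6*(6*(-1/2) + 3) = -6*(-3 + 3) = -6*0 = 0)
(-216 + (n*j(4, y(-4, -5)))*2) - 220 = (-216 + (0*2)*2) - 220 = (-216 + 0*2) - 220 = (-216 + 0) - 220 = -216 - 220 = -436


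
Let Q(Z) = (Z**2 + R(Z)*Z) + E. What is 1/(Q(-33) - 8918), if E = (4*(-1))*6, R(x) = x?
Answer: -1/6764 ≈ -0.00014784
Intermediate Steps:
E = -24 (E = -4*6 = -24)
Q(Z) = -24 + 2*Z**2 (Q(Z) = (Z**2 + Z*Z) - 24 = (Z**2 + Z**2) - 24 = 2*Z**2 - 24 = -24 + 2*Z**2)
1/(Q(-33) - 8918) = 1/((-24 + 2*(-33)**2) - 8918) = 1/((-24 + 2*1089) - 8918) = 1/((-24 + 2178) - 8918) = 1/(2154 - 8918) = 1/(-6764) = -1/6764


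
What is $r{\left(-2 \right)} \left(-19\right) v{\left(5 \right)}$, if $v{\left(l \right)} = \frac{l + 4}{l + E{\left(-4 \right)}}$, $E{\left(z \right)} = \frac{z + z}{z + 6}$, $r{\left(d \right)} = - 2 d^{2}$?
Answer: $1368$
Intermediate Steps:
$E{\left(z \right)} = \frac{2 z}{6 + z}$
$v{\left(l \right)} = \frac{4 + l}{-4 + l}$ ($v{\left(l \right)} = \frac{l + 4}{l + 2 \left(-4\right) \frac{1}{6 - 4}} = \frac{4 + l}{l + 2 \left(-4\right) \frac{1}{2}} = \frac{4 + l}{l - 4} = \frac{4 + l}{-4 + l}$)
$r{\left(-2 \right)} \left(-19\right) v{\left(5 \right)} = - 2 \left(-2\right)^{2} \left(-19\right) \frac{4 + 5}{-4 + 5} = \left(-2\right) 4 \left(-19\right) 1^{-1} \cdot 9 = \left(-8\right) \left(-19\right) 1 \cdot 9 = 152 \cdot 9 = 1368$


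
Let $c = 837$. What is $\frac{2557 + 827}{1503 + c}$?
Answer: $\frac{94}{65} \approx 1.4462$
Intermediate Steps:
$\frac{2557 + 827}{1503 + c} = \frac{2557 + 827}{1503 + 837} = \frac{3384}{2340} = 3384 \cdot \frac{1}{2340} = \frac{94}{65}$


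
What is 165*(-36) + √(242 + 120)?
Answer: -5940 + √362 ≈ -5921.0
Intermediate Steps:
165*(-36) + √(242 + 120) = -5940 + √362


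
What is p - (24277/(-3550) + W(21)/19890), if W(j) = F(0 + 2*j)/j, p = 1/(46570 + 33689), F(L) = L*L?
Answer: 143447270311/20989066150 ≈ 6.8344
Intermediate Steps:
F(L) = L²
p = 1/80259 ≈ 1.2460e-5
W(j) = 4*j (W(j) = (0 + 2*j)²/j = (2*j)²/j = (4*j²)/j = 4*j)
p - (24277/(-3550) + W(21)/19890) = 1/80259 - (24277/(-3550) + (4*21)/19890) = 1/80259 - (24277*(-1/3550) + 84*(1/19890)) = 1/80259 - (-24277/3550 + 14/3315) = 1/80259 - 1*(-16085711/2353650) = 1/80259 + 16085711/2353650 = 143447270311/20989066150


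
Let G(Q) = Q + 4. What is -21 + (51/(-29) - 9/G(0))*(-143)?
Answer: 64059/116 ≈ 552.23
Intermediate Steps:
G(Q) = 4 + Q
-21 + (51/(-29) - 9/G(0))*(-143) = -21 + (51/(-29) - 9/(4 + 0))*(-143) = -21 + (51*(-1/29) - 9/4)*(-143) = -21 + (-51/29 - 9*¼)*(-143) = -21 + (-51/29 - 9/4)*(-143) = -21 - 465/116*(-143) = -21 + 66495/116 = 64059/116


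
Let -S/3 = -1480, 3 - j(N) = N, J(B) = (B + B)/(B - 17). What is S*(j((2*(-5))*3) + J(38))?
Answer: 1138120/7 ≈ 1.6259e+5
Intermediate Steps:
J(B) = 2*B/(-17 + B) (J(B) = (2*B)/(-17 + B) = 2*B/(-17 + B))
j(N) = 3 - N
S = 4440 (S = -3*(-1480) = 4440)
S*(j((2*(-5))*3) + J(38)) = 4440*((3 - 2*(-5)*3) + 2*38/(-17 + 38)) = 4440*((3 - (-10)*3) + 2*38/21) = 4440*((3 - 1*(-30)) + 2*38*(1/21)) = 4440*((3 + 30) + 76/21) = 4440*(33 + 76/21) = 4440*(769/21) = 1138120/7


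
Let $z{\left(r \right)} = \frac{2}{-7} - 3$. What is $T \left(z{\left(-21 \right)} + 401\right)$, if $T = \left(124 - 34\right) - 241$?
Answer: $- \frac{420384}{7} \approx -60055.0$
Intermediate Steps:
$z{\left(r \right)} = - \frac{23}{7}$ ($z{\left(r \right)} = 2 \left(- \frac{1}{7}\right) - 3 = - \frac{2}{7} - 3 = - \frac{23}{7}$)
$T = -151$ ($T = 90 - 241 = -151$)
$T \left(z{\left(-21 \right)} + 401\right) = - 151 \left(- \frac{23}{7} + 401\right) = \left(-151\right) \frac{2784}{7} = - \frac{420384}{7}$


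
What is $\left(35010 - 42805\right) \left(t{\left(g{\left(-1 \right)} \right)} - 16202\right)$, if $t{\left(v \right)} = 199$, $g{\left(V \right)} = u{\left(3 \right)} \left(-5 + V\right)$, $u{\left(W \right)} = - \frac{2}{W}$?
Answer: $124743385$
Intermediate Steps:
$g{\left(V \right)} = \frac{10}{3} - \frac{2 V}{3}$ ($g{\left(V \right)} = - \frac{2}{3} \left(-5 + V\right) = \left(-2\right) \frac{1}{3} \left(-5 + V\right) = - \frac{2 \left(-5 + V\right)}{3} = \frac{10}{3} - \frac{2 V}{3}$)
$\left(35010 - 42805\right) \left(t{\left(g{\left(-1 \right)} \right)} - 16202\right) = \left(35010 - 42805\right) \left(199 - 16202\right) = \left(-7795\right) \left(-16003\right) = 124743385$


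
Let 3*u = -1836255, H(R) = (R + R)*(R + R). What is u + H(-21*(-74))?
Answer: 9047579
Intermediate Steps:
H(R) = 4*R² (H(R) = (2*R)*(2*R) = 4*R²)
u = -612085 (u = (⅓)*(-1836255) = -612085)
u + H(-21*(-74)) = -612085 + 4*(-21*(-74))² = -612085 + 4*1554² = -612085 + 4*2414916 = -612085 + 9659664 = 9047579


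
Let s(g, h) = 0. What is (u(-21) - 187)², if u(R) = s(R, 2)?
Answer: 34969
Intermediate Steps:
u(R) = 0
(u(-21) - 187)² = (0 - 187)² = (-187)² = 34969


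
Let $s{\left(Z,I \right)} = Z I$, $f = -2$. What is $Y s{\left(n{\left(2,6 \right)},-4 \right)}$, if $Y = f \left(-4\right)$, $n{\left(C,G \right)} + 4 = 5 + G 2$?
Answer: $-416$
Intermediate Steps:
$n{\left(C,G \right)} = 1 + 2 G$ ($n{\left(C,G \right)} = -4 + \left(5 + G 2\right) = -4 + \left(5 + 2 G\right) = 1 + 2 G$)
$s{\left(Z,I \right)} = I Z$
$Y = 8$ ($Y = \left(-2\right) \left(-4\right) = 8$)
$Y s{\left(n{\left(2,6 \right)},-4 \right)} = 8 \left(- 4 \left(1 + 2 \cdot 6\right)\right) = 8 \left(- 4 \left(1 + 12\right)\right) = 8 \left(\left(-4\right) 13\right) = 8 \left(-52\right) = -416$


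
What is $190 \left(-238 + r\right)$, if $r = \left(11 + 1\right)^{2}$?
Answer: $-17860$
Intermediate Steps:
$r = 144$ ($r = 12^{2} = 144$)
$190 \left(-238 + r\right) = 190 \left(-238 + 144\right) = 190 \left(-94\right) = -17860$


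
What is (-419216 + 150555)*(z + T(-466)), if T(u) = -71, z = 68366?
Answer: -18348202995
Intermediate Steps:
(-419216 + 150555)*(z + T(-466)) = (-419216 + 150555)*(68366 - 71) = -268661*68295 = -18348202995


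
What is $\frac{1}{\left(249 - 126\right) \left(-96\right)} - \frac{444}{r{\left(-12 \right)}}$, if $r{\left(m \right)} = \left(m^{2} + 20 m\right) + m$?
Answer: $\frac{16181}{3936} \approx 4.111$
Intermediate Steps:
$r{\left(m \right)} = m^{2} + 21 m$
$\frac{1}{\left(249 - 126\right) \left(-96\right)} - \frac{444}{r{\left(-12 \right)}} = \frac{1}{\left(249 - 126\right) \left(-96\right)} - \frac{444}{\left(-12\right) \left(21 - 12\right)} = \frac{1}{123} \left(- \frac{1}{96}\right) - \frac{444}{\left(-12\right) 9} = \frac{1}{123} \left(- \frac{1}{96}\right) - \frac{444}{-108} = - \frac{1}{11808} - - \frac{37}{9} = - \frac{1}{11808} + \frac{37}{9} = \frac{16181}{3936}$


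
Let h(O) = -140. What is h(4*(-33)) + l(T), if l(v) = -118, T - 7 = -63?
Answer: -258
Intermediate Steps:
T = -56 (T = 7 - 63 = -56)
h(4*(-33)) + l(T) = -140 - 118 = -258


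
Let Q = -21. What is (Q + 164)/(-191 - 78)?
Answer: -143/269 ≈ -0.53160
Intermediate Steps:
(Q + 164)/(-191 - 78) = (-21 + 164)/(-191 - 78) = 143/(-269) = 143*(-1/269) = -143/269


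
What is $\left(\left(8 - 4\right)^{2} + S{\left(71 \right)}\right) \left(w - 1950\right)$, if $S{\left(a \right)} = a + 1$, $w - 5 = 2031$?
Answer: $7568$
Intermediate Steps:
$w = 2036$ ($w = 5 + 2031 = 2036$)
$S{\left(a \right)} = 1 + a$
$\left(\left(8 - 4\right)^{2} + S{\left(71 \right)}\right) \left(w - 1950\right) = \left(\left(8 - 4\right)^{2} + \left(1 + 71\right)\right) \left(2036 - 1950\right) = \left(4^{2} + 72\right) 86 = \left(16 + 72\right) 86 = 88 \cdot 86 = 7568$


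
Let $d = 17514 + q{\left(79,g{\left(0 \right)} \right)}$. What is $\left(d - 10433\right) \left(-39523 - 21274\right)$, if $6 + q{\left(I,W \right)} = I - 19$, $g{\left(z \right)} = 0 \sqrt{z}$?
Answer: $-433786595$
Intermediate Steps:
$g{\left(z \right)} = 0$
$q{\left(I,W \right)} = -25 + I$ ($q{\left(I,W \right)} = -6 + \left(I - 19\right) = -6 + \left(-19 + I\right) = -25 + I$)
$d = 17568$ ($d = 17514 + \left(-25 + 79\right) = 17514 + 54 = 17568$)
$\left(d - 10433\right) \left(-39523 - 21274\right) = \left(17568 - 10433\right) \left(-39523 - 21274\right) = 7135 \left(-39523 - 21274\right) = 7135 \left(-60797\right) = -433786595$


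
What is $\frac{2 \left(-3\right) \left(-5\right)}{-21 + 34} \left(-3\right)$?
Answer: $- \frac{90}{13} \approx -6.9231$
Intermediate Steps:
$\frac{2 \left(-3\right) \left(-5\right)}{-21 + 34} \left(-3\right) = \frac{\left(-6\right) \left(-5\right)}{13} \left(-3\right) = 30 \cdot \frac{1}{13} \left(-3\right) = \frac{30}{13} \left(-3\right) = - \frac{90}{13}$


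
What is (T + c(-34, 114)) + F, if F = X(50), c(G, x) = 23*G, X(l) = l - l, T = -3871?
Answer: -4653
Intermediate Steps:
X(l) = 0
F = 0
(T + c(-34, 114)) + F = (-3871 + 23*(-34)) + 0 = (-3871 - 782) + 0 = -4653 + 0 = -4653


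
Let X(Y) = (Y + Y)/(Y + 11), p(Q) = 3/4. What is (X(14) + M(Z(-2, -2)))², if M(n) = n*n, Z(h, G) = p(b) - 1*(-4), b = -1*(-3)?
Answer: 89737729/160000 ≈ 560.86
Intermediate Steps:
b = 3
p(Q) = ¾ (p(Q) = 3*(¼) = ¾)
Z(h, G) = 19/4 (Z(h, G) = ¾ - 1*(-4) = ¾ + 4 = 19/4)
X(Y) = 2*Y/(11 + Y) (X(Y) = (2*Y)/(11 + Y) = 2*Y/(11 + Y))
M(n) = n²
(X(14) + M(Z(-2, -2)))² = (2*14/(11 + 14) + (19/4)²)² = (2*14/25 + 361/16)² = (2*14*(1/25) + 361/16)² = (28/25 + 361/16)² = (9473/400)² = 89737729/160000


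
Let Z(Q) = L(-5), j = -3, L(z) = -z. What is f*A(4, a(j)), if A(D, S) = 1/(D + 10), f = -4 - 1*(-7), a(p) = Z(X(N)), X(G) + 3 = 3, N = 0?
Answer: 3/14 ≈ 0.21429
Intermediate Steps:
X(G) = 0 (X(G) = -3 + 3 = 0)
Z(Q) = 5 (Z(Q) = -1*(-5) = 5)
a(p) = 5
f = 3 (f = -4 + 7 = 3)
A(D, S) = 1/(10 + D)
f*A(4, a(j)) = 3/(10 + 4) = 3/14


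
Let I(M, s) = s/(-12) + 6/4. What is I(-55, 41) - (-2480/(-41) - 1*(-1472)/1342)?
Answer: -20963825/330132 ≈ -63.501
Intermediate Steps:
I(M, s) = 3/2 - s/12 (I(M, s) = s*(-1/12) + 6*(1/4) = -s/12 + 3/2 = 3/2 - s/12)
I(-55, 41) - (-2480/(-41) - 1*(-1472)/1342) = (3/2 - 1/12*41) - (-2480/(-41) - 1*(-1472)/1342) = (3/2 - 41/12) - (-2480*(-1/41) + 1472*(1/1342)) = -23/12 - (2480/41 + 736/671) = -23/12 - 1*1694256/27511 = -23/12 - 1694256/27511 = -20963825/330132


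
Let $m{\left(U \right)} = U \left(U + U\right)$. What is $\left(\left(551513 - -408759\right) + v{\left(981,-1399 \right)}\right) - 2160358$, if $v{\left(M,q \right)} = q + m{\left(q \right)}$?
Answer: $2712917$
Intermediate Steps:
$m{\left(U \right)} = 2 U^{2}$ ($m{\left(U \right)} = U 2 U = 2 U^{2}$)
$v{\left(M,q \right)} = q + 2 q^{2}$
$\left(\left(551513 - -408759\right) + v{\left(981,-1399 \right)}\right) - 2160358 = \left(\left(551513 - -408759\right) - 1399 \left(1 + 2 \left(-1399\right)\right)\right) - 2160358 = \left(\left(551513 + 408759\right) - 1399 \left(1 - 2798\right)\right) - 2160358 = \left(960272 - -3913003\right) - 2160358 = \left(960272 + 3913003\right) - 2160358 = 4873275 - 2160358 = 2712917$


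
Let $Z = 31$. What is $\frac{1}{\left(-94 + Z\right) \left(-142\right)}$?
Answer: $\frac{1}{8946} \approx 0.00011178$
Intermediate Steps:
$\frac{1}{\left(-94 + Z\right) \left(-142\right)} = \frac{1}{\left(-94 + 31\right) \left(-142\right)} = \frac{1}{\left(-63\right) \left(-142\right)} = \frac{1}{8946}$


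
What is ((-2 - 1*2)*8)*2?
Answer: -64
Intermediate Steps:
((-2 - 1*2)*8)*2 = ((-2 - 2)*8)*2 = -4*8*2 = -32*2 = -64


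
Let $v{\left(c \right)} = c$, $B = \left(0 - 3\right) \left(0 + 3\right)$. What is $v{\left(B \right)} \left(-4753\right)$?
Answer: $42777$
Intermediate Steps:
$B = -9$ ($B = \left(-3\right) 3 = -9$)
$v{\left(B \right)} \left(-4753\right) = \left(-9\right) \left(-4753\right) = 42777$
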